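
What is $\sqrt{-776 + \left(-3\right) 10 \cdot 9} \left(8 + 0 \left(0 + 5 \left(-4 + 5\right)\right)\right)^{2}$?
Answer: $64 i \sqrt{1046} \approx 2069.9 i$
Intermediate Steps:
$\sqrt{-776 + \left(-3\right) 10 \cdot 9} \left(8 + 0 \left(0 + 5 \left(-4 + 5\right)\right)\right)^{2} = \sqrt{-776 - 270} \left(8 + 0 \left(0 + 5 \cdot 1\right)\right)^{2} = \sqrt{-776 - 270} \left(8 + 0 \left(0 + 5\right)\right)^{2} = \sqrt{-1046} \left(8 + 0 \cdot 5\right)^{2} = i \sqrt{1046} \left(8 + 0\right)^{2} = i \sqrt{1046} \cdot 8^{2} = i \sqrt{1046} \cdot 64 = 64 i \sqrt{1046}$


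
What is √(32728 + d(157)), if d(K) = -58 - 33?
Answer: √32637 ≈ 180.66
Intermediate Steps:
d(K) = -91
√(32728 + d(157)) = √(32728 - 91) = √32637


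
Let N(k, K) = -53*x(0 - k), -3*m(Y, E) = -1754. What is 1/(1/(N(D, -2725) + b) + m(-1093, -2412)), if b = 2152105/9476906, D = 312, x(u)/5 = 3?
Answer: 22595964495/13211078810692 ≈ 0.0017104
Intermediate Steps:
x(u) = 15 (x(u) = 5*3 = 15)
m(Y, E) = 1754/3 (m(Y, E) = -⅓*(-1754) = 1754/3)
N(k, K) = -795 (N(k, K) = -53*15 = -795)
b = 2152105/9476906 (b = 2152105*(1/9476906) = 2152105/9476906 ≈ 0.22709)
1/(1/(N(D, -2725) + b) + m(-1093, -2412)) = 1/(1/(-795 + 2152105/9476906) + 1754/3) = 1/(1/(-7531988165/9476906) + 1754/3) = 1/(-9476906/7531988165 + 1754/3) = 1/(13211078810692/22595964495) = 22595964495/13211078810692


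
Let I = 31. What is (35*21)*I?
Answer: 22785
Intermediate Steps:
(35*21)*I = (35*21)*31 = 735*31 = 22785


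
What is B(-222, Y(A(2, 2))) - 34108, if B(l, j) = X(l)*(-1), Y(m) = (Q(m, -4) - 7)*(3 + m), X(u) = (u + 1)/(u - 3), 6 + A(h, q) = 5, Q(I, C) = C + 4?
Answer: -7674521/225 ≈ -34109.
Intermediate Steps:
Q(I, C) = 4 + C
A(h, q) = -1 (A(h, q) = -6 + 5 = -1)
X(u) = (1 + u)/(-3 + u)
Y(m) = -21 - 7*m (Y(m) = ((4 - 4) - 7)*(3 + m) = (0 - 7)*(3 + m) = -7*(3 + m) = -21 - 7*m)
B(l, j) = -(1 + l)/(-3 + l) (B(l, j) = ((1 + l)/(-3 + l))*(-1) = -(1 + l)/(-3 + l))
B(-222, Y(A(2, 2))) - 34108 = (-1 - 1*(-222))/(-3 - 222) - 34108 = (-1 + 222)/(-225) - 34108 = -1/225*221 - 34108 = -221/225 - 34108 = -7674521/225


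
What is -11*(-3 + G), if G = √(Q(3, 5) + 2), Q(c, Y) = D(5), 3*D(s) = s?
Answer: 33 - 11*√33/3 ≈ 11.937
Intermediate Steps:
D(s) = s/3
Q(c, Y) = 5/3 (Q(c, Y) = (⅓)*5 = 5/3)
G = √33/3 (G = √(5/3 + 2) = √(11/3) = √33/3 ≈ 1.9149)
-11*(-3 + G) = -11*(-3 + √33/3) = 33 - 11*√33/3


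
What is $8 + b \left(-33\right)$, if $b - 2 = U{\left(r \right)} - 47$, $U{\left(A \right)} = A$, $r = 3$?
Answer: $1394$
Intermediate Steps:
$b = -42$ ($b = 2 + \left(3 - 47\right) = 2 - 44 = -42$)
$8 + b \left(-33\right) = 8 - -1386 = 8 + 1386 = 1394$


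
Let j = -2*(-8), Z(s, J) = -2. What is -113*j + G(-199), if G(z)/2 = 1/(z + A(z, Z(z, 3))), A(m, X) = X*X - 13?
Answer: -188033/104 ≈ -1808.0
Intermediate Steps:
j = 16
A(m, X) = -13 + X**2 (A(m, X) = X**2 - 13 = -13 + X**2)
G(z) = 2/(-9 + z) (G(z) = 2/(z + (-13 + (-2)**2)) = 2/(z + (-13 + 4)) = 2/(z - 9) = 2/(-9 + z))
-113*j + G(-199) = -113*16 + 2/(-9 - 199) = -1808 + 2/(-208) = -1808 + 2*(-1/208) = -1808 - 1/104 = -188033/104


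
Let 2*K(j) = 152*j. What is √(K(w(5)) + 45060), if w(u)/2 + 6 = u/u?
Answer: 10*√443 ≈ 210.48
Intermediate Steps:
w(u) = -10 (w(u) = -12 + 2*(u/u) = -12 + 2*1 = -12 + 2 = -10)
K(j) = 76*j (K(j) = (152*j)/2 = 76*j)
√(K(w(5)) + 45060) = √(76*(-10) + 45060) = √(-760 + 45060) = √44300 = 10*√443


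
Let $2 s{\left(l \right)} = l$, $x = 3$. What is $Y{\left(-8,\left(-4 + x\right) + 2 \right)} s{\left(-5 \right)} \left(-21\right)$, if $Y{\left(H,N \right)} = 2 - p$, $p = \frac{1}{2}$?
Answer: $\frac{315}{4} \approx 78.75$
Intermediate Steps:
$p = \frac{1}{2} \approx 0.5$
$s{\left(l \right)} = \frac{l}{2}$
$Y{\left(H,N \right)} = \frac{3}{2}$ ($Y{\left(H,N \right)} = 2 - \frac{1}{2} = \frac{3}{2}$)
$Y{\left(-8,\left(-4 + x\right) + 2 \right)} s{\left(-5 \right)} \left(-21\right) = \frac{3 \cdot \frac{1}{2} \left(-5\right) \left(-21\right)}{2} = \frac{3 \left(\left(- \frac{5}{2}\right) \left(-21\right)\right)}{2} = \frac{3}{2} \cdot \frac{105}{2} = \frac{315}{4}$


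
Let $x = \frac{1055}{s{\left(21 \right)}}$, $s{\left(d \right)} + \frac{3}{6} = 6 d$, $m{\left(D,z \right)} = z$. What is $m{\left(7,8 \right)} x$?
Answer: $\frac{16880}{251} \approx 67.251$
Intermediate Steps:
$s{\left(d \right)} = - \frac{1}{2} + 6 d$
$x = \frac{2110}{251}$ ($x = \frac{1055}{- \frac{1}{2} + 6 \cdot 21} = \frac{1055}{- \frac{1}{2} + 126} = \frac{1055}{\frac{251}{2}} = 1055 \cdot \frac{2}{251} = \frac{2110}{251} \approx 8.4064$)
$m{\left(7,8 \right)} x = 8 \cdot \frac{2110}{251} = \frac{16880}{251}$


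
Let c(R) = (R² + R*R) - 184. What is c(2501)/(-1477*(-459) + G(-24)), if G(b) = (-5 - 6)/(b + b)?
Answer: 600471264/32541275 ≈ 18.453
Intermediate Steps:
c(R) = -184 + 2*R² (c(R) = (R² + R²) - 184 = 2*R² - 184 = -184 + 2*R²)
G(b) = -11/(2*b) (G(b) = -11*1/(2*b) = -11/(2*b))
c(2501)/(-1477*(-459) + G(-24)) = (-184 + 2*2501²)/(-1477*(-459) - 11/2/(-24)) = (-184 + 2*6255001)/(677943 - 11/2*(-1/24)) = (-184 + 12510002)/(677943 + 11/48) = 12509818/(32541275/48) = 12509818*(48/32541275) = 600471264/32541275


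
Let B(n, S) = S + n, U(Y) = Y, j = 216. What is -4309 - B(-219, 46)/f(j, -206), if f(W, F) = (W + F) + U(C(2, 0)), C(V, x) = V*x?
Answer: -42917/10 ≈ -4291.7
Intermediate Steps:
f(W, F) = F + W (f(W, F) = (W + F) + 2*0 = (F + W) + 0 = F + W)
-4309 - B(-219, 46)/f(j, -206) = -4309 - (46 - 219)/(-206 + 216) = -4309 - (-173)/10 = -4309 - 1*(-173/10) = -4309 + 173/10 = -42917/10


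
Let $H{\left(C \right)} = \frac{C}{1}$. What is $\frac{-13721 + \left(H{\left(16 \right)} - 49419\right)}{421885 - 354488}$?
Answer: $- \frac{63124}{67397} \approx -0.9366$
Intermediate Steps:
$H{\left(C \right)} = C$ ($H{\left(C \right)} = C 1 = C$)
$\frac{-13721 + \left(H{\left(16 \right)} - 49419\right)}{421885 - 354488} = \frac{-13721 + \left(16 - 49419\right)}{421885 - 354488} = \frac{-13721 + \left(16 - 49419\right)}{67397} = \left(-13721 - 49403\right) \frac{1}{67397} = \left(-63124\right) \frac{1}{67397} = - \frac{63124}{67397}$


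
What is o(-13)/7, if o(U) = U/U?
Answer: 1/7 ≈ 0.14286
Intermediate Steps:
o(U) = 1
o(-13)/7 = 1/7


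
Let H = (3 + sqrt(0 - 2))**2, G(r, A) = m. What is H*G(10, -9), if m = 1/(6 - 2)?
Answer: (3 + I*sqrt(2))**2/4 ≈ 1.75 + 2.1213*I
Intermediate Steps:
m = 1/4 ≈ 0.25000
G(r, A) = 1/4
H = (3 + I*sqrt(2))**2 (H = (3 + sqrt(-2))**2 = (3 + I*sqrt(2))**2 ≈ 7.0 + 8.4853*I)
H*G(10, -9) = (3 + I*sqrt(2))**2*(1/4) = (3 + I*sqrt(2))**2/4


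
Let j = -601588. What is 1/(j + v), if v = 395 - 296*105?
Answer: -1/632273 ≈ -1.5816e-6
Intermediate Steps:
v = -30685 (v = 395 - 31080 = -30685)
1/(j + v) = 1/(-601588 - 30685) = 1/(-632273) = -1/632273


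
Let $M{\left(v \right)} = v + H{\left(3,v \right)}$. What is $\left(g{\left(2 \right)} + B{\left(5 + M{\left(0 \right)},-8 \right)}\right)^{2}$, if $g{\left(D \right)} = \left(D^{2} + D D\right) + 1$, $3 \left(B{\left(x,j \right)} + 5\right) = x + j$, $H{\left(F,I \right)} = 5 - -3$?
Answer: $\frac{289}{9} \approx 32.111$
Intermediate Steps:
$H{\left(F,I \right)} = 8$ ($H{\left(F,I \right)} = 5 + 3 = 8$)
$M{\left(v \right)} = 8 + v$ ($M{\left(v \right)} = v + 8 = 8 + v$)
$B{\left(x,j \right)} = -5 + \frac{j}{3} + \frac{x}{3}$ ($B{\left(x,j \right)} = -5 + \frac{x + j}{3} = -5 + \frac{j + x}{3} = -5 + \left(\frac{j}{3} + \frac{x}{3}\right) = -5 + \frac{j}{3} + \frac{x}{3}$)
$g{\left(D \right)} = 1 + 2 D^{2}$ ($g{\left(D \right)} = \left(D^{2} + D^{2}\right) + 1 = 2 D^{2} + 1 = 1 + 2 D^{2}$)
$\left(g{\left(2 \right)} + B{\left(5 + M{\left(0 \right)},-8 \right)}\right)^{2} = \left(\left(1 + 2 \cdot 2^{2}\right) + \left(-5 + \frac{1}{3} \left(-8\right) + \frac{5 + \left(8 + 0\right)}{3}\right)\right)^{2} = \left(\left(1 + 2 \cdot 4\right) - \left(\frac{23}{3} - \frac{5 + 8}{3}\right)\right)^{2} = \left(\left(1 + 8\right) - \frac{10}{3}\right)^{2} = \left(9 - \frac{10}{3}\right)^{2} = \left(\frac{17}{3}\right)^{2} = \frac{289}{9}$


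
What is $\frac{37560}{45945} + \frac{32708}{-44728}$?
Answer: $\frac{2953577}{34250466} \approx 0.086235$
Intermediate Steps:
$\frac{37560}{45945} + \frac{32708}{-44728} = 37560 \cdot \frac{1}{45945} + 32708 \left(- \frac{1}{44728}\right) = \frac{2504}{3063} - \frac{8177}{11182} = \frac{2953577}{34250466}$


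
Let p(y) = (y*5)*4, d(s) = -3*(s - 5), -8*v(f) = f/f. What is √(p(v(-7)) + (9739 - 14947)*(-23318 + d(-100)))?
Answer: 13*√2835494/2 ≈ 10945.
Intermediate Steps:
v(f) = -⅛ (v(f) = -f/(8*f) = -⅛*1 = -⅛)
d(s) = 15 - 3*s (d(s) = -3*(-5 + s) = 15 - 3*s)
p(y) = 20*y (p(y) = (5*y)*4 = 20*y)
√(p(v(-7)) + (9739 - 14947)*(-23318 + d(-100))) = √(20*(-⅛) + (9739 - 14947)*(-23318 + (15 - 3*(-100)))) = √(-5/2 - 5208*(-23318 + (15 + 300))) = √(-5/2 - 5208*(-23318 + 315)) = √(-5/2 - 5208*(-23003)) = √(-5/2 + 119799624) = √(239599243/2) = 13*√2835494/2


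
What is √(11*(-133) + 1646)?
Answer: √183 ≈ 13.528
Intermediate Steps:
√(11*(-133) + 1646) = √(-1463 + 1646) = √183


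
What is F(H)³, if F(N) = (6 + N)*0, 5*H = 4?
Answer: 0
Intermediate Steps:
H = ⅘ (H = (⅕)*4 = ⅘ ≈ 0.80000)
F(N) = 0
F(H)³ = 0³ = 0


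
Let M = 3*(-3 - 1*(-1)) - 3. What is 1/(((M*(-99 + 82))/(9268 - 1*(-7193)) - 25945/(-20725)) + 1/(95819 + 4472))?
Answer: 760326630655/958904474691 ≈ 0.79291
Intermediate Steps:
M = -9 (M = 3*(-3 + 1) - 3 = 3*(-2) - 3 = -6 - 3 = -9)
1/(((M*(-99 + 82))/(9268 - 1*(-7193)) - 25945/(-20725)) + 1/(95819 + 4472)) = 1/(((-9*(-99 + 82))/(9268 - 1*(-7193)) - 25945/(-20725)) + 1/(95819 + 4472)) = 1/(((-9*(-17))/(9268 + 7193) - 25945*(-1/20725)) + 1/100291) = 1/((153/16461 + 5189/4145) + 1/100291) = 1/((153*(1/16461) + 5189/4145) + 1/100291) = 1/((17/1829 + 5189/4145) + 1/100291) = 1/(9561146/7581205 + 1/100291) = 1/(958904474691/760326630655) = 760326630655/958904474691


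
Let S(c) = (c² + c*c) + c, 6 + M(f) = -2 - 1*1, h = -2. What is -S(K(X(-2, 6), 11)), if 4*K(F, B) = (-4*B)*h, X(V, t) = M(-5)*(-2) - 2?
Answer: -990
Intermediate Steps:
M(f) = -9 (M(f) = -6 + (-2 - 1*1) = -6 + (-2 - 1) = -6 - 3 = -9)
X(V, t) = 16 (X(V, t) = -9*(-2) - 2 = 18 - 2 = 16)
K(F, B) = 2*B (K(F, B) = (-4*B*(-2))/4 = (8*B)/4 = 2*B)
S(c) = c + 2*c² (S(c) = (c² + c²) + c = 2*c² + c = c + 2*c²)
-S(K(X(-2, 6), 11)) = -2*11*(1 + 2*(2*11)) = -22*(1 + 2*22) = -22*(1 + 44) = -22*45 = -1*990 = -990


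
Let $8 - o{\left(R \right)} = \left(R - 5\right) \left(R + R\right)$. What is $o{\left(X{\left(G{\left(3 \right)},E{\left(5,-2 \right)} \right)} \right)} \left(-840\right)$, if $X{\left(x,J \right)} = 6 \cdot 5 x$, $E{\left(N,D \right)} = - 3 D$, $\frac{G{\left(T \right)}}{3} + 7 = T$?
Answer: $220745280$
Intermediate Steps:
$G{\left(T \right)} = -21 + 3 T$
$X{\left(x,J \right)} = 30 x$
$o{\left(R \right)} = 8 - 2 R \left(-5 + R\right)$ ($o{\left(R \right)} = 8 - \left(R - 5\right) \left(R + R\right) = 8 - \left(-5 + R\right) 2 R = 8 - 2 R \left(-5 + R\right)$)
$o{\left(X{\left(G{\left(3 \right)},E{\left(5,-2 \right)} \right)} \right)} \left(-840\right) = \left(8 - 2 \left(30 \left(-21 + 3 \cdot 3\right)\right)^{2} + 10 \cdot 30 \left(-21 + 3 \cdot 3\right)\right) \left(-840\right) = \left(8 - 2 \left(30 \left(-21 + 9\right)\right)^{2} + 10 \cdot 30 \left(-21 + 9\right)\right) \left(-840\right) = \left(8 - 2 \left(30 \left(-12\right)\right)^{2} + 10 \cdot 30 \left(-12\right)\right) \left(-840\right) = \left(8 - 2 \left(-360\right)^{2} + 10 \left(-360\right)\right) \left(-840\right) = \left(8 - 259200 - 3600\right) \left(-840\right) = \left(-262792\right) \left(-840\right) = 220745280$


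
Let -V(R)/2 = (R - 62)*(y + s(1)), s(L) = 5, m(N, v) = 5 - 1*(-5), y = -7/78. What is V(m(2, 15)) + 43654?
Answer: 132494/3 ≈ 44165.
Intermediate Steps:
y = -7/78 (y = -7*1/78 = -7/78 ≈ -0.089744)
m(N, v) = 10 (m(N, v) = 5 + 5 = 10)
V(R) = 23746/39 - 383*R/39 (V(R) = -2*(R - 62)*(-7/78 + 5) = -2*(-62 + R)*383/78 = -2*(-11873/39 + 383*R/78) = 23746/39 - 383*R/39)
V(m(2, 15)) + 43654 = (23746/39 - 383/39*10) + 43654 = (23746/39 - 3830/39) + 43654 = 1532/3 + 43654 = 132494/3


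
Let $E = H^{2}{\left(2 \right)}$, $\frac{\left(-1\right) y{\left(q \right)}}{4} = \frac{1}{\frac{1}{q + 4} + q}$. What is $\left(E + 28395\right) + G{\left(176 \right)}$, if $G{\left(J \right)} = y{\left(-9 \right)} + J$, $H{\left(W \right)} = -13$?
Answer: $\frac{661030}{23} \approx 28740.0$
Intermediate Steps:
$y{\left(q \right)} = - \frac{4}{q + \frac{1}{4 + q}}$ ($y{\left(q \right)} = - \frac{4}{\frac{1}{q + 4} + q} = - \frac{4}{\frac{1}{4 + q} + q} = - \frac{4}{q + \frac{1}{4 + q}}$)
$G{\left(J \right)} = \frac{10}{23} + J$ ($G{\left(J \right)} = \frac{4 \left(-4 - -9\right)}{1 + \left(-9\right)^{2} + 4 \left(-9\right)} + J = \frac{4 \left(-4 + 9\right)}{1 + 81 - 36} + J = 4 \cdot \frac{1}{46} \cdot 5 + J = \frac{10}{23} + J$)
$E = 169$ ($E = \left(-13\right)^{2} = 169$)
$\left(E + 28395\right) + G{\left(176 \right)} = \left(169 + 28395\right) + \left(\frac{10}{23} + 176\right) = 28564 + \frac{4058}{23} = \frac{661030}{23}$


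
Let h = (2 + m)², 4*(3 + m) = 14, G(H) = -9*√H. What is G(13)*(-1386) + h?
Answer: 25/4 + 12474*√13 ≈ 44982.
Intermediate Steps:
m = ½ (m = -3 + (¼)*14 = -3 + 7/2 = ½ ≈ 0.50000)
h = 25/4 (h = (2 + ½)² = (5/2)² = 25/4 ≈ 6.2500)
G(13)*(-1386) + h = -9*√13*(-1386) + 25/4 = 12474*√13 + 25/4 = 25/4 + 12474*√13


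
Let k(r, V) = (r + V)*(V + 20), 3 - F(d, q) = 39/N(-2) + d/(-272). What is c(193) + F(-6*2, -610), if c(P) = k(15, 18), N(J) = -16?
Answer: 342555/272 ≈ 1259.4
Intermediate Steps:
F(d, q) = 87/16 + d/272 (F(d, q) = 3 - (39/(-16) + d/(-272)) = 3 - (39*(-1/16) + d*(-1/272)) = 3 - (-39/16 - d/272) = 3 + (39/16 + d/272) = 87/16 + d/272)
k(r, V) = (20 + V)*(V + r) (k(r, V) = (V + r)*(20 + V) = (20 + V)*(V + r))
c(P) = 1254 (c(P) = 18² + 20*18 + 20*15 + 18*15 = 324 + 360 + 300 + 270 = 1254)
c(193) + F(-6*2, -610) = 1254 + (87/16 + (-6*2)/272) = 1254 + (87/16 + (1/272)*(-12)) = 1254 + (87/16 - 3/68) = 1254 + 1467/272 = 342555/272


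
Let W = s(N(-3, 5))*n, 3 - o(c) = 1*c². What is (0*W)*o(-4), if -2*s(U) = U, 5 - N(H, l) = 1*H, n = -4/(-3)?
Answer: 0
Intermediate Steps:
n = 4/3 (n = -4*(-⅓) = 4/3 ≈ 1.3333)
N(H, l) = 5 - H
s(U) = -U/2
o(c) = 3 - c²
W = -16/3 (W = -(5 - 1*(-3))/2*(4/3) = -(5 + 3)/2*(4/3) = -½*8*(4/3) = -4*4/3 = -16/3 ≈ -5.3333)
(0*W)*o(-4) = (0*(-16/3))*(3 - 1*(-4)²) = 0*(3 - 1*16) = 0*(3 - 16) = 0*(-13) = 0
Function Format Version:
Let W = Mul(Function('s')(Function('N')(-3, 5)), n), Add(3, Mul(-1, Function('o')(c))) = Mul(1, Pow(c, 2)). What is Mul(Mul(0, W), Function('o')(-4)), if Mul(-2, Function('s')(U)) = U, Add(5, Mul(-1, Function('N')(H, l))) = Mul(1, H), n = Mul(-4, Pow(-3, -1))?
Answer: 0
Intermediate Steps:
n = Rational(4, 3) (n = Mul(-4, Rational(-1, 3)) = Rational(4, 3) ≈ 1.3333)
Function('N')(H, l) = Add(5, Mul(-1, H)) (Function('N')(H, l) = Add(5, Mul(-1, Mul(1, H))) = Add(5, Mul(-1, H)))
Function('s')(U) = Mul(Rational(-1, 2), U)
Function('o')(c) = Add(3, Mul(-1, Pow(c, 2))) (Function('o')(c) = Add(3, Mul(-1, Mul(1, Pow(c, 2)))) = Add(3, Mul(-1, Pow(c, 2))))
W = Rational(-16, 3) (W = Mul(Mul(Rational(-1, 2), Add(5, Mul(-1, -3))), Rational(4, 3)) = Mul(Mul(Rational(-1, 2), Add(5, 3)), Rational(4, 3)) = Mul(Mul(Rational(-1, 2), 8), Rational(4, 3)) = Mul(-4, Rational(4, 3)) = Rational(-16, 3) ≈ -5.3333)
Mul(Mul(0, W), Function('o')(-4)) = Mul(Mul(0, Rational(-16, 3)), Add(3, Mul(-1, Pow(-4, 2)))) = Mul(0, Add(3, Mul(-1, 16))) = Mul(0, Add(3, -16)) = Mul(0, -13) = 0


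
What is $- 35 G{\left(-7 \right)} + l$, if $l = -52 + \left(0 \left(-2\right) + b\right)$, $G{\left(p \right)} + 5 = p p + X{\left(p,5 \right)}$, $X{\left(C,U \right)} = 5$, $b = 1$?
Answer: $-1766$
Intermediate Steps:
$G{\left(p \right)} = p^{2}$ ($G{\left(p \right)} = -5 + \left(p p + 5\right) = -5 + \left(p^{2} + 5\right) = -5 + \left(5 + p^{2}\right) = p^{2}$)
$l = -51$ ($l = -52 + \left(0 \left(-2\right) + 1\right) = -52 + \left(0 + 1\right) = -52 + 1 = -51$)
$- 35 G{\left(-7 \right)} + l = - 35 \left(-7\right)^{2} - 51 = \left(-35\right) 49 - 51 = -1715 - 51 = -1766$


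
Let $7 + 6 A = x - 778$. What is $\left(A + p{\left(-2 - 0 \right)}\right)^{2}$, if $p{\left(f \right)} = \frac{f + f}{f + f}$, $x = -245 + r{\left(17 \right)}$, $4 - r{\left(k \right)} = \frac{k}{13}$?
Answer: $\frac{176278729}{6084} \approx 28974.0$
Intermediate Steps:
$r{\left(k \right)} = 4 - \frac{k}{13}$
$x = - \frac{3150}{13}$ ($x = -245 + \left(4 - \frac{17}{13}\right) = -245 + \frac{35}{13} = - \frac{3150}{13} \approx -242.31$)
$A = - \frac{13355}{78}$ ($A = - \frac{7}{6} + \frac{- \frac{3150}{13} - 778}{6} = - \frac{7}{6} + \frac{1}{6} \left(- \frac{13264}{13}\right) = - \frac{7}{6} - \frac{6632}{39} = - \frac{13355}{78} \approx -171.22$)
$p{\left(f \right)} = 1$ ($p{\left(f \right)} = \frac{2 f}{2 f} = 2 f \frac{1}{2 f} = 1$)
$\left(A + p{\left(-2 - 0 \right)}\right)^{2} = \left(- \frac{13355}{78} + 1\right)^{2} = \left(- \frac{13277}{78}\right)^{2} = \frac{176278729}{6084}$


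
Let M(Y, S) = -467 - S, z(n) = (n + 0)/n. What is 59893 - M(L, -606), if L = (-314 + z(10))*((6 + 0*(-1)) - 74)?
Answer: 59754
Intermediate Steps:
z(n) = 1 (z(n) = n/n = 1)
L = 21284 (L = (-314 + 1)*((6 + 0*(-1)) - 74) = -313*((6 + 0) - 74) = -313*(6 - 74) = -313*(-68) = 21284)
59893 - M(L, -606) = 59893 - (-467 - 1*(-606)) = 59893 - (-467 + 606) = 59893 - 1*139 = 59893 - 139 = 59754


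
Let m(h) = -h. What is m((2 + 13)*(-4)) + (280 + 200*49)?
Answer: 10140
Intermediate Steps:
m((2 + 13)*(-4)) + (280 + 200*49) = -(2 + 13)*(-4) + (280 + 200*49) = -15*(-4) + (280 + 9800) = -1*(-60) + 10080 = 60 + 10080 = 10140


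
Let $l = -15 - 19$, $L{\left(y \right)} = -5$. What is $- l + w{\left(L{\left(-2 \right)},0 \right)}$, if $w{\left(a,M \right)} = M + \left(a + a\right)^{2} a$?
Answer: $-466$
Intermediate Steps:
$w{\left(a,M \right)} = M + 4 a^{3}$ ($w{\left(a,M \right)} = M + \left(2 a\right)^{2} a = M + 4 a^{2} a = M + 4 a^{3}$)
$l = -34$
$- l + w{\left(L{\left(-2 \right)},0 \right)} = \left(-1\right) \left(-34\right) + \left(0 + 4 \left(-5\right)^{3}\right) = 34 + \left(0 + 4 \left(-125\right)\right) = 34 + \left(0 - 500\right) = 34 - 500 = -466$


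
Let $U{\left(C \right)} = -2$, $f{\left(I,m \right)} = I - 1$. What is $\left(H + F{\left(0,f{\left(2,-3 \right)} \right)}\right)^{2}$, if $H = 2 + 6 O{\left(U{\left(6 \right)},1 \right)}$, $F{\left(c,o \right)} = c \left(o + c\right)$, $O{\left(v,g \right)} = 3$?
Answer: $400$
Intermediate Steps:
$f{\left(I,m \right)} = -1 + I$ ($f{\left(I,m \right)} = I - 1 = -1 + I$)
$F{\left(c,o \right)} = c \left(c + o\right)$
$H = 20$ ($H = 2 + 6 \cdot 3 = 2 + 18 = 20$)
$\left(H + F{\left(0,f{\left(2,-3 \right)} \right)}\right)^{2} = \left(20 + 0 \left(0 + \left(-1 + 2\right)\right)\right)^{2} = \left(20 + 0 \left(0 + 1\right)\right)^{2} = \left(20 + 0 \cdot 1\right)^{2} = \left(20 + 0\right)^{2} = 20^{2} = 400$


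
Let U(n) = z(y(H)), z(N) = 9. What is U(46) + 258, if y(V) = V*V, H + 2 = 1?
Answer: 267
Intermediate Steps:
H = -1 (H = -2 + 1 = -1)
y(V) = V²
U(n) = 9
U(46) + 258 = 9 + 258 = 267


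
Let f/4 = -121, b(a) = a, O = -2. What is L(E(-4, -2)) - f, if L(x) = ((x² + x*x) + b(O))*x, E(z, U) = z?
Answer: 364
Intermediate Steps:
f = -484 (f = 4*(-121) = -484)
L(x) = x*(-2 + 2*x²) (L(x) = ((x² + x*x) - 2)*x = ((x² + x²) - 2)*x = (2*x² - 2)*x = (-2 + 2*x²)*x = x*(-2 + 2*x²))
L(E(-4, -2)) - f = 2*(-4)*(-1 + (-4)²) - 1*(-484) = 2*(-4)*(-1 + 16) + 484 = 2*(-4)*15 + 484 = -120 + 484 = 364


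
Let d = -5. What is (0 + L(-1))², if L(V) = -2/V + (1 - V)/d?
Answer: 64/25 ≈ 2.5600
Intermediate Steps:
L(V) = -⅕ - 2/V + V/5 (L(V) = -2/V + (1 - V)/(-5) = -2/V + (1 - V)*(-⅕) = -2/V + (-⅕ + V/5) = -⅕ - 2/V + V/5)
(0 + L(-1))² = (0 + (⅕)*(-10 - (-1 - 1))/(-1))² = (0 + (⅕)*(-1)*(-10 - 1*(-2)))² = (0 + (⅕)*(-1)*(-10 + 2))² = (0 + (⅕)*(-1)*(-8))² = (0 + 8/5)² = (8/5)² = 64/25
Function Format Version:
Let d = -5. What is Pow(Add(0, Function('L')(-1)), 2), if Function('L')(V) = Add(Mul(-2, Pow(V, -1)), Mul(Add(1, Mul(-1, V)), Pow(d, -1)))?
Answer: Rational(64, 25) ≈ 2.5600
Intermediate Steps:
Function('L')(V) = Add(Rational(-1, 5), Mul(-2, Pow(V, -1)), Mul(Rational(1, 5), V)) (Function('L')(V) = Add(Mul(-2, Pow(V, -1)), Mul(Add(1, Mul(-1, V)), Pow(-5, -1))) = Add(Mul(-2, Pow(V, -1)), Mul(Add(1, Mul(-1, V)), Rational(-1, 5))) = Add(Mul(-2, Pow(V, -1)), Add(Rational(-1, 5), Mul(Rational(1, 5), V))) = Add(Rational(-1, 5), Mul(-2, Pow(V, -1)), Mul(Rational(1, 5), V)))
Pow(Add(0, Function('L')(-1)), 2) = Pow(Add(0, Mul(Rational(1, 5), Pow(-1, -1), Add(-10, Mul(-1, Add(-1, -1))))), 2) = Pow(Add(0, Mul(Rational(1, 5), -1, Add(-10, Mul(-1, -2)))), 2) = Pow(Add(0, Mul(Rational(1, 5), -1, Add(-10, 2))), 2) = Pow(Add(0, Mul(Rational(1, 5), -1, -8)), 2) = Pow(Add(0, Rational(8, 5)), 2) = Pow(Rational(8, 5), 2) = Rational(64, 25)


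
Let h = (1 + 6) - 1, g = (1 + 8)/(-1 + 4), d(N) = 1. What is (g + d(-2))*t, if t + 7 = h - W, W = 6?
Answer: -28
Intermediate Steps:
g = 3 (g = 9/3 = 9*(⅓) = 3)
h = 6 (h = 7 - 1 = 6)
t = -7 (t = -7 + (6 - 1*6) = -7 + (6 - 6) = -7 + 0 = -7)
(g + d(-2))*t = (3 + 1)*(-7) = 4*(-7) = -28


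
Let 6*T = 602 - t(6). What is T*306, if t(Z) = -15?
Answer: 31467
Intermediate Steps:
T = 617/6 (T = (602 - 1*(-15))/6 = (602 + 15)/6 = (1/6)*617 = 617/6 ≈ 102.83)
T*306 = (617/6)*306 = 31467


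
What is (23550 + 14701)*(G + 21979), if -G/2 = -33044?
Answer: 3368650817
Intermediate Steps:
G = 66088 (G = -2*(-33044) = 66088)
(23550 + 14701)*(G + 21979) = (23550 + 14701)*(66088 + 21979) = 38251*88067 = 3368650817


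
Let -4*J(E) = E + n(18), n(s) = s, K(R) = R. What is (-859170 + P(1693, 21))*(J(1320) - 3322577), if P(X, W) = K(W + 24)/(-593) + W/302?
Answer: 1022561680943425011/358172 ≈ 2.8549e+12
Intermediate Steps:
P(X, W) = -24/593 + 291*W/179086 (P(X, W) = (W + 24)/(-593) + W/302 = (24 + W)*(-1/593) + W*(1/302) = (-24/593 - W/593) + W/302 = -24/593 + 291*W/179086)
J(E) = -9/2 - E/4 (J(E) = -(E + 18)/4 = -(18 + E)/4 = -9/2 - E/4)
(-859170 + P(1693, 21))*(J(1320) - 3322577) = (-859170 + (-24/593 + (291/179086)*21))*((-9/2 - ¼*1320) - 3322577) = (-859170 + (-24/593 + 6111/179086))*((-9/2 - 330) - 3322577) = (-859170 - 1137/179086)*(-669/2 - 3322577) = -153865319757/179086*(-6645823/2) = 1022561680943425011/358172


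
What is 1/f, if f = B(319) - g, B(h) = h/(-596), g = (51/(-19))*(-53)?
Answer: -11324/1617049 ≈ -0.0070029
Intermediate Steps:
g = 2703/19 (g = -1/19*51*(-53) = -51/19*(-53) = 2703/19 ≈ 142.26)
B(h) = -h/596 (B(h) = h*(-1/596) = -h/596)
f = -1617049/11324 (f = -1/596*319 - 1*2703/19 = -319/596 - 2703/19 = -1617049/11324 ≈ -142.80)
1/f = 1/(-1617049/11324) = -11324/1617049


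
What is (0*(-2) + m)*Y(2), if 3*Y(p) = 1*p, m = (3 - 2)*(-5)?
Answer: -10/3 ≈ -3.3333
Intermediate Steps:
m = -5 (m = 1*(-5) = -5)
Y(p) = p/3 (Y(p) = (1*p)/3 = p/3)
(0*(-2) + m)*Y(2) = (0*(-2) - 5)*((⅓)*2) = (0 - 5)*(⅔) = -5*⅔ = -10/3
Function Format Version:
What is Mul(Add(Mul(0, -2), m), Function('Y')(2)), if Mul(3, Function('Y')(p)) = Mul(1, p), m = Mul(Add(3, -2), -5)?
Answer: Rational(-10, 3) ≈ -3.3333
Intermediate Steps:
m = -5 (m = Mul(1, -5) = -5)
Function('Y')(p) = Mul(Rational(1, 3), p) (Function('Y')(p) = Mul(Rational(1, 3), Mul(1, p)) = Mul(Rational(1, 3), p))
Mul(Add(Mul(0, -2), m), Function('Y')(2)) = Mul(Add(Mul(0, -2), -5), Mul(Rational(1, 3), 2)) = Mul(Add(0, -5), Rational(2, 3)) = Mul(-5, Rational(2, 3)) = Rational(-10, 3)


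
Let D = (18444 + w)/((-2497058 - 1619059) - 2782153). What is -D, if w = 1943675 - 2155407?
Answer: -96644/3449135 ≈ -0.028020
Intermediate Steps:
w = -211732
D = 96644/3449135 (D = (18444 - 211732)/((-2497058 - 1619059) - 2782153) = -193288/(-4116117 - 2782153) = -193288/(-6898270) = -193288*(-1/6898270) = 96644/3449135 ≈ 0.028020)
-D = -1*96644/3449135 = -96644/3449135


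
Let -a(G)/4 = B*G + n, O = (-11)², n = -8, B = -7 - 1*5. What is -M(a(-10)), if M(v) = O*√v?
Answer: -968*I*√7 ≈ -2561.1*I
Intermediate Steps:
B = -12 (B = -7 - 5 = -12)
O = 121
a(G) = 32 + 48*G (a(G) = -4*(-12*G - 8) = -4*(-8 - 12*G) = 32 + 48*G)
M(v) = 121*√v
-M(a(-10)) = -121*√(32 + 48*(-10)) = -121*√(32 - 480) = -121*√(-448) = -121*8*I*√7 = -968*I*√7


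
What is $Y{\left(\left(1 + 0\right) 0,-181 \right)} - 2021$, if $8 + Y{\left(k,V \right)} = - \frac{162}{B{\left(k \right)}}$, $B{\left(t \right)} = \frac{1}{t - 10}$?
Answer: $-409$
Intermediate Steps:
$B{\left(t \right)} = \frac{1}{-10 + t}$
$Y{\left(k,V \right)} = 1612 - 162 k$ ($Y{\left(k,V \right)} = -8 - \frac{162}{\frac{1}{-10 + k}} = -8 - 162 \left(-10 + k\right) = -8 - \left(-1620 + 162 k\right) = 1612 - 162 k$)
$Y{\left(\left(1 + 0\right) 0,-181 \right)} - 2021 = \left(1612 - 162 \left(1 + 0\right) 0\right) - 2021 = \left(1612 - 162 \cdot 1 \cdot 0\right) - 2021 = \left(1612 - 0\right) - 2021 = \left(1612 + 0\right) - 2021 = 1612 - 2021 = -409$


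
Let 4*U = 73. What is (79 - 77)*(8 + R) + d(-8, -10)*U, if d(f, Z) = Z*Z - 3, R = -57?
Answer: 6689/4 ≈ 1672.3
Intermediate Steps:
U = 73/4 (U = (¼)*73 = 73/4 ≈ 18.250)
d(f, Z) = -3 + Z² (d(f, Z) = Z² - 3 = -3 + Z²)
(79 - 77)*(8 + R) + d(-8, -10)*U = (79 - 77)*(8 - 57) + (-3 + (-10)²)*(73/4) = 2*(-49) + (-3 + 100)*(73/4) = -98 + 97*(73/4) = -98 + 7081/4 = 6689/4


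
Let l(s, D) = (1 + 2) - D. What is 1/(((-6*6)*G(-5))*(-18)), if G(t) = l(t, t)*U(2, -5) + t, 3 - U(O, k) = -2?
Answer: 1/22680 ≈ 4.4092e-5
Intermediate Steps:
U(O, k) = 5 (U(O, k) = 3 - 1*(-2) = 3 + 2 = 5)
l(s, D) = 3 - D
G(t) = 15 - 4*t (G(t) = (3 - t)*5 + t = (15 - 5*t) + t = 15 - 4*t)
1/(((-6*6)*G(-5))*(-18)) = 1/(((-6*6)*(15 - 4*(-5)))*(-18)) = 1/(-36*(15 + 20)*(-18)) = 1/(-36*35*(-18)) = 1/(-1260*(-18)) = 1/22680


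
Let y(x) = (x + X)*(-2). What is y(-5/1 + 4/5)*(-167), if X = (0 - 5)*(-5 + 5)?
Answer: -7014/5 ≈ -1402.8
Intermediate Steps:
X = 0 (X = -5*0 = 0)
y(x) = -2*x (y(x) = (x + 0)*(-2) = x*(-2) = -2*x)
y(-5/1 + 4/5)*(-167) = -2*(-5/1 + 4/5)*(-167) = -2*(-5*1 + 4*(⅕))*(-167) = -2*(-5 + ⅘)*(-167) = -2*(-21/5)*(-167) = (42/5)*(-167) = -7014/5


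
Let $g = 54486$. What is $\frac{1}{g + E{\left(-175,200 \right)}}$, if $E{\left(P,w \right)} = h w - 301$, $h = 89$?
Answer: $\frac{1}{71985} \approx 1.3892 \cdot 10^{-5}$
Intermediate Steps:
$E{\left(P,w \right)} = -301 + 89 w$ ($E{\left(P,w \right)} = 89 w - 301 = -301 + 89 w$)
$\frac{1}{g + E{\left(-175,200 \right)}} = \frac{1}{54486 + \left(-301 + 89 \cdot 200\right)} = \frac{1}{54486 + \left(-301 + 17800\right)} = \frac{1}{54486 + 17499} = \frac{1}{71985}$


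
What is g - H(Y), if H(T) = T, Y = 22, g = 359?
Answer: 337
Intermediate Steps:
g - H(Y) = 359 - 1*22 = 359 - 22 = 337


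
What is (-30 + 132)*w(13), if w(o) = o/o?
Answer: 102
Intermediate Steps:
w(o) = 1
(-30 + 132)*w(13) = (-30 + 132)*1 = 102*1 = 102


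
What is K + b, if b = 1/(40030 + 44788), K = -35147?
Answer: -2981098245/84818 ≈ -35147.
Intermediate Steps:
b = 1/84818 ≈ 1.1790e-5
K + b = -35147 + 1/84818 = -2981098245/84818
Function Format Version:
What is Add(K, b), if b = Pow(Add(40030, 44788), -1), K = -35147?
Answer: Rational(-2981098245, 84818) ≈ -35147.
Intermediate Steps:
b = Rational(1, 84818) (b = Pow(84818, -1) = Rational(1, 84818) ≈ 1.1790e-5)
Add(K, b) = Add(-35147, Rational(1, 84818)) = Rational(-2981098245, 84818)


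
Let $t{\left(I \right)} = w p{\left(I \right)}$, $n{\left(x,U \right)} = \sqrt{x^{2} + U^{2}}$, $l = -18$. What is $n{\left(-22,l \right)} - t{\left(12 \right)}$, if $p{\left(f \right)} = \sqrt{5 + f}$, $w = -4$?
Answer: $2 \sqrt{202} + 4 \sqrt{17} \approx 44.918$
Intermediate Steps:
$n{\left(x,U \right)} = \sqrt{U^{2} + x^{2}}$
$t{\left(I \right)} = - 4 \sqrt{5 + I}$
$n{\left(-22,l \right)} - t{\left(12 \right)} = \sqrt{\left(-18\right)^{2} + \left(-22\right)^{2}} - - 4 \sqrt{5 + 12} = \sqrt{324 + 484} - - 4 \sqrt{17} = \sqrt{808} + 4 \sqrt{17} = 2 \sqrt{202} + 4 \sqrt{17}$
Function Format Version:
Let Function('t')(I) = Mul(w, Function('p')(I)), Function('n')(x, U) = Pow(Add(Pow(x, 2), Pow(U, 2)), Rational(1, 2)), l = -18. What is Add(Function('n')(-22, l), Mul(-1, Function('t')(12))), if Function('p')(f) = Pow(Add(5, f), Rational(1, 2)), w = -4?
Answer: Add(Mul(2, Pow(202, Rational(1, 2))), Mul(4, Pow(17, Rational(1, 2)))) ≈ 44.918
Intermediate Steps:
Function('n')(x, U) = Pow(Add(Pow(U, 2), Pow(x, 2)), Rational(1, 2))
Function('t')(I) = Mul(-4, Pow(Add(5, I), Rational(1, 2)))
Add(Function('n')(-22, l), Mul(-1, Function('t')(12))) = Add(Pow(Add(Pow(-18, 2), Pow(-22, 2)), Rational(1, 2)), Mul(-1, Mul(-4, Pow(Add(5, 12), Rational(1, 2))))) = Add(Pow(Add(324, 484), Rational(1, 2)), Mul(-1, Mul(-4, Pow(17, Rational(1, 2))))) = Add(Pow(808, Rational(1, 2)), Mul(4, Pow(17, Rational(1, 2)))) = Add(Mul(2, Pow(202, Rational(1, 2))), Mul(4, Pow(17, Rational(1, 2))))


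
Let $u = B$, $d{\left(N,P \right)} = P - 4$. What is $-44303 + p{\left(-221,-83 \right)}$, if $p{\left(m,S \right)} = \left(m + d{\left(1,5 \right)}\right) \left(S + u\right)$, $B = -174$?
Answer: $12237$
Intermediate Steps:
$d{\left(N,P \right)} = -4 + P$
$u = -174$
$p{\left(m,S \right)} = \left(1 + m\right) \left(-174 + S\right)$ ($p{\left(m,S \right)} = \left(m + \left(-4 + 5\right)\right) \left(S - 174\right) = \left(m + 1\right) \left(-174 + S\right) = \left(1 + m\right) \left(-174 + S\right)$)
$-44303 + p{\left(-221,-83 \right)} = -44303 - -56540 = -44303 + \left(-174 - 83 + 38454 + 18343\right) = -44303 + 56540 = 12237$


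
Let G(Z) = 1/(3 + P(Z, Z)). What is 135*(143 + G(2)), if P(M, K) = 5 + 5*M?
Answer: 38625/2 ≈ 19313.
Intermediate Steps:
G(Z) = 1/(8 + 5*Z) (G(Z) = 1/(3 + (5 + 5*Z)) = 1/(8 + 5*Z))
135*(143 + G(2)) = 135*(143 + 1/(8 + 5*2)) = 135*(143 + 1/(8 + 10)) = 135*(143 + 1/18) = 135*(2575/18) = 38625/2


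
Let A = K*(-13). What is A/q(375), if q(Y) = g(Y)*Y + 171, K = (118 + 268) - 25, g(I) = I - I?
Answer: -247/9 ≈ -27.444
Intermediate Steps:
g(I) = 0
K = 361 (K = 386 - 25 = 361)
q(Y) = 171 (q(Y) = 0*Y + 171 = 0 + 171 = 171)
A = -4693 (A = 361*(-13) = -4693)
A/q(375) = -4693/171 = -4693*1/171 = -247/9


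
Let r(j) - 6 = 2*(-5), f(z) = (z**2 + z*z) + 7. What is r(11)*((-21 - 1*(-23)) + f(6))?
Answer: -324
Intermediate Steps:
f(z) = 7 + 2*z**2 (f(z) = (z**2 + z**2) + 7 = 2*z**2 + 7 = 7 + 2*z**2)
r(j) = -4 (r(j) = 6 + 2*(-5) = 6 - 10 = -4)
r(11)*((-21 - 1*(-23)) + f(6)) = -4*((-21 - 1*(-23)) + (7 + 2*6**2)) = -4*((-21 + 23) + (7 + 2*36)) = -4*(2 + (7 + 72)) = -4*(2 + 79) = -4*81 = -324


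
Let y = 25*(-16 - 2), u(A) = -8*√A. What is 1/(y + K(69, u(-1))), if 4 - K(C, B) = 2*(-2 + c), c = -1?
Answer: -1/440 ≈ -0.0022727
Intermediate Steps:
K(C, B) = 10 (K(C, B) = 4 - 2*(-2 - 1) = 4 - 2*(-3) = 4 - 1*(-6) = 4 + 6 = 10)
y = -450 (y = 25*(-18) = -450)
1/(y + K(69, u(-1))) = 1/(-450 + 10) = 1/(-440) = -1/440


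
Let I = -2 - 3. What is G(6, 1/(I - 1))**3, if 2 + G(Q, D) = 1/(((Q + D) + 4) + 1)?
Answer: -1906624/274625 ≈ -6.9426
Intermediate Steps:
I = -5
G(Q, D) = -2 + 1/(5 + D + Q) (G(Q, D) = -2 + 1/(((Q + D) + 4) + 1) = -2 + 1/(((D + Q) + 4) + 1) = -2 + 1/((4 + D + Q) + 1) = -2 + 1/(5 + D + Q))
G(6, 1/(I - 1))**3 = ((-9 - 2/(-5 - 1) - 2*6)/(5 + 1/(-5 - 1) + 6))**3 = ((-9 - 2/(-6) - 12)/(5 + 1/(-6) + 6))**3 = ((-9 - 2*(-1/6) - 12)/(5 - 1/6 + 6))**3 = ((-9 + 1/3 - 12)/(65/6))**3 = ((6/65)*(-62/3))**3 = (-124/65)**3 = -1906624/274625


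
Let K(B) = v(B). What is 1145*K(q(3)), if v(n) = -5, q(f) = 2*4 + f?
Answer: -5725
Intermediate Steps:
q(f) = 8 + f
K(B) = -5
1145*K(q(3)) = 1145*(-5) = -5725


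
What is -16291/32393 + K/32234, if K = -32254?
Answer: -784963958/522077981 ≈ -1.5035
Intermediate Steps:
-16291/32393 + K/32234 = -16291/32393 - 32254/32234 = -16291*1/32393 - 32254*1/32234 = -16291/32393 - 16127/16117 = -784963958/522077981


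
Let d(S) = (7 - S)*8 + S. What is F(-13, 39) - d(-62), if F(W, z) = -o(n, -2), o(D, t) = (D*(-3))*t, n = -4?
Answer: -466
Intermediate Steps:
o(D, t) = -3*D*t (o(D, t) = (-3*D)*t = -3*D*t)
d(S) = 56 - 7*S (d(S) = (56 - 8*S) + S = 56 - 7*S)
F(W, z) = 24 (F(W, z) = -(-3)*(-4)*(-2) = -1*(-24) = 24)
F(-13, 39) - d(-62) = 24 - (56 - 7*(-62)) = 24 - (56 + 434) = 24 - 1*490 = 24 - 490 = -466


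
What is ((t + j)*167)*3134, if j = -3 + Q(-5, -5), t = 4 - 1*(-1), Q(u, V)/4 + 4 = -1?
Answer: -9420804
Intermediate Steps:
Q(u, V) = -20 (Q(u, V) = -16 + 4*(-1) = -16 - 4 = -20)
t = 5 (t = 4 + 1 = 5)
j = -23 (j = -3 - 20 = -23)
((t + j)*167)*3134 = ((5 - 23)*167)*3134 = -18*167*3134 = -3006*3134 = -9420804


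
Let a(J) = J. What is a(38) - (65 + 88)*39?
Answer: -5929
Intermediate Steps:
a(38) - (65 + 88)*39 = 38 - (65 + 88)*39 = 38 - 153*39 = 38 - 1*5967 = 38 - 5967 = -5929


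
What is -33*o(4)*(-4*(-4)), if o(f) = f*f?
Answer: -8448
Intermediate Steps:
o(f) = f²
-33*o(4)*(-4*(-4)) = -33*4²*(-4*(-4)) = -528*16 = -33*256 = -8448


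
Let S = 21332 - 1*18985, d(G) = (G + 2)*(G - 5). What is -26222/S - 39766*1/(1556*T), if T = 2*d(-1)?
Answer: -198143191/21911592 ≈ -9.0428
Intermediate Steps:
d(G) = (-5 + G)*(2 + G) (d(G) = (2 + G)*(-5 + G) = (-5 + G)*(2 + G))
S = 2347 (S = 21332 - 18985 = 2347)
T = -12 (T = 2*(-10 + (-1)² - 3*(-1)) = 2*(-10 + 1 + 3) = 2*(-6) = -12)
-26222/S - 39766*1/(1556*T) = -26222/2347 - 39766/((-12*1556)) = -26222*1/2347 - 39766/(-18672) = -26222/2347 - 39766*(-1/18672) = -26222/2347 + 19883/9336 = -198143191/21911592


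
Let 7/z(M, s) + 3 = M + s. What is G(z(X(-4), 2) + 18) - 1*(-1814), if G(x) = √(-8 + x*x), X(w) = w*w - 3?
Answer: 1814 + √48577/12 ≈ 1832.4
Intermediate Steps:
X(w) = -3 + w² (X(w) = w² - 3 = -3 + w²)
z(M, s) = 7/(-3 + M + s) (z(M, s) = 7/(-3 + (M + s)) = 7/(-3 + M + s))
G(x) = √(-8 + x²)
G(z(X(-4), 2) + 18) - 1*(-1814) = √(-8 + (7/(-3 + (-3 + (-4)²) + 2) + 18)²) - 1*(-1814) = √(-8 + (7/(-3 + (-3 + 16) + 2) + 18)²) + 1814 = √(-8 + (7/(-3 + 13 + 2) + 18)²) + 1814 = √(-8 + (7/12 + 18)²) + 1814 = √(-8 + (223/12)²) + 1814 = √(-8 + 49729/144) + 1814 = √(48577/144) + 1814 = √48577/12 + 1814 = 1814 + √48577/12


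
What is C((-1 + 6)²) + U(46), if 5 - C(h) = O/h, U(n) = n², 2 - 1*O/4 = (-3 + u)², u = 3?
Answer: 53017/25 ≈ 2120.7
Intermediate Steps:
O = 8 (O = 8 - 4*(-3 + 3)² = 8 - 4*0² = 8 - 4*0 = 8 + 0 = 8)
C(h) = 5 - 8/h
C((-1 + 6)²) + U(46) = (5 - 8/(-1 + 6)²) + 46² = (5 - 8/(5²)) + 2116 = (5 - 8/25) + 2116 = 117/25 + 2116 = 53017/25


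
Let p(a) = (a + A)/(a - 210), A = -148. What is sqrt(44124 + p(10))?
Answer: sqrt(4412469)/10 ≈ 210.06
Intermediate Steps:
p(a) = (-148 + a)/(-210 + a) (p(a) = (a - 148)/(a - 210) = (-148 + a)/(-210 + a))
sqrt(44124 + p(10)) = sqrt(44124 + (-148 + 10)/(-210 + 10)) = sqrt(44124 - 138/(-200)) = sqrt(44124 - 1/200*(-138)) = sqrt(44124 + 69/100) = sqrt(4412469/100) = sqrt(4412469)/10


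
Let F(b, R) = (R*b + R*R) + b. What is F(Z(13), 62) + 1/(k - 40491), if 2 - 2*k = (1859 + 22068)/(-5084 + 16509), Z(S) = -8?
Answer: 3090236203330/925220427 ≈ 3340.0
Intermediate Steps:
F(b, R) = b + R**2 + R*b (F(b, R) = (R*b + R**2) + b = (R**2 + R*b) + b = b + R**2 + R*b)
k = -1077/22850 (k = 1 - (1859 + 22068)/(2*(-5084 + 16509)) = 1 - 23927/(2*11425) = 1 - 1/2*23927/11425 = 1 - 23927/22850 = -1077/22850 ≈ -0.047133)
F(Z(13), 62) + 1/(k - 40491) = (-8 + 62**2 + 62*(-8)) + 1/(-1077/22850 - 40491) = (-8 + 3844 - 496) + 1/(-925220427/22850) = 3340 - 22850/925220427 = 3090236203330/925220427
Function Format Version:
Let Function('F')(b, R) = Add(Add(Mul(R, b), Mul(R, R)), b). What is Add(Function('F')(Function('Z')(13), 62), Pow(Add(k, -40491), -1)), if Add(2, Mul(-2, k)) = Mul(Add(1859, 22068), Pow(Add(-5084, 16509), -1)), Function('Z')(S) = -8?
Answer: Rational(3090236203330, 925220427) ≈ 3340.0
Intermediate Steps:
Function('F')(b, R) = Add(b, Pow(R, 2), Mul(R, b)) (Function('F')(b, R) = Add(Add(Mul(R, b), Pow(R, 2)), b) = Add(Add(Pow(R, 2), Mul(R, b)), b) = Add(b, Pow(R, 2), Mul(R, b)))
k = Rational(-1077, 22850) (k = Add(1, Mul(Rational(-1, 2), Mul(Add(1859, 22068), Pow(Add(-5084, 16509), -1)))) = Add(1, Mul(Rational(-1, 2), Mul(23927, Pow(11425, -1)))) = Add(1, Mul(Rational(-1, 2), Mul(23927, Rational(1, 11425)))) = Add(1, Mul(Rational(-1, 2), Rational(23927, 11425))) = Add(1, Rational(-23927, 22850)) = Rational(-1077, 22850) ≈ -0.047133)
Add(Function('F')(Function('Z')(13), 62), Pow(Add(k, -40491), -1)) = Add(Add(-8, Pow(62, 2), Mul(62, -8)), Pow(Add(Rational(-1077, 22850), -40491), -1)) = Add(Add(-8, 3844, -496), Pow(Rational(-925220427, 22850), -1)) = Add(3340, Rational(-22850, 925220427)) = Rational(3090236203330, 925220427)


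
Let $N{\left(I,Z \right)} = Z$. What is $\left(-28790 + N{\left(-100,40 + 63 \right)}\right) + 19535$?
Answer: $-9152$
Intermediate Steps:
$\left(-28790 + N{\left(-100,40 + 63 \right)}\right) + 19535 = \left(-28790 + \left(40 + 63\right)\right) + 19535 = \left(-28790 + 103\right) + 19535 = -28687 + 19535 = -9152$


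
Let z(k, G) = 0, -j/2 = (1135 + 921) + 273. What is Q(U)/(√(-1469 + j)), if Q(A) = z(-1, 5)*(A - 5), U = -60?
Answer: 0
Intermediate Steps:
j = -4658 (j = -2*((1135 + 921) + 273) = -2*(2056 + 273) = -2*2329 = -4658)
Q(A) = 0 (Q(A) = 0*(A - 5) = 0*(-5 + A) = 0)
Q(U)/(√(-1469 + j)) = 0/(√(-1469 - 4658)) = 0/(√(-6127)) = 0/((I*√6127)) = 0*(-I*√6127/6127) = 0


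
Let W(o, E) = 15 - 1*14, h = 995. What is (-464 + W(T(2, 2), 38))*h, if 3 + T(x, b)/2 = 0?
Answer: -460685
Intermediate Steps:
T(x, b) = -6 (T(x, b) = -6 + 2*0 = -6 + 0 = -6)
W(o, E) = 1 (W(o, E) = 15 - 14 = 1)
(-464 + W(T(2, 2), 38))*h = (-464 + 1)*995 = -463*995 = -460685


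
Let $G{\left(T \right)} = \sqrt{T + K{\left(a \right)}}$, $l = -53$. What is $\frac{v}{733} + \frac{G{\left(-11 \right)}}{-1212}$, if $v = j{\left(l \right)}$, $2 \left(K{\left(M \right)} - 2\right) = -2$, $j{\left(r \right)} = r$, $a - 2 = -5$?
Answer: $- \frac{53}{733} - \frac{i \sqrt{10}}{1212} \approx -0.072306 - 0.0026091 i$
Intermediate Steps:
$a = -3$ ($a = 2 - 5 = -3$)
$K{\left(M \right)} = 1$ ($K{\left(M \right)} = 2 + \frac{1}{2} \left(-2\right) = 2 - 1 = 1$)
$G{\left(T \right)} = \sqrt{1 + T}$ ($G{\left(T \right)} = \sqrt{T + 1} = \sqrt{1 + T}$)
$v = -53$
$\frac{v}{733} + \frac{G{\left(-11 \right)}}{-1212} = - \frac{53}{733} + \frac{\sqrt{1 - 11}}{-1212} = \left(-53\right) \frac{1}{733} + \sqrt{-10} \left(- \frac{1}{1212}\right) = - \frac{53}{733} + i \sqrt{10} \left(- \frac{1}{1212}\right) = - \frac{53}{733} - \frac{i \sqrt{10}}{1212}$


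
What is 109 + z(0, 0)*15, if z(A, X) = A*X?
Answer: 109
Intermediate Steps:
109 + z(0, 0)*15 = 109 + (0*0)*15 = 109 + 0*15 = 109 + 0 = 109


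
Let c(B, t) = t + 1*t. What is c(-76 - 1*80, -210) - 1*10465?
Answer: -10885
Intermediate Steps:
c(B, t) = 2*t (c(B, t) = t + t = 2*t)
c(-76 - 1*80, -210) - 1*10465 = 2*(-210) - 1*10465 = -420 - 10465 = -10885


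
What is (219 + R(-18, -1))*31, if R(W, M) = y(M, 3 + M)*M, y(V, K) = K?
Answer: 6727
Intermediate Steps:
R(W, M) = M*(3 + M) (R(W, M) = (3 + M)*M = M*(3 + M))
(219 + R(-18, -1))*31 = (219 - (3 - 1))*31 = (219 - 1*2)*31 = (219 - 2)*31 = 217*31 = 6727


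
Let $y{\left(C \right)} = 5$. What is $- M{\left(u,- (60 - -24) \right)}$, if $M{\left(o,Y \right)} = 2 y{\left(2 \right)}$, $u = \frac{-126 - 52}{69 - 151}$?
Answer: $-10$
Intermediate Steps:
$u = \frac{89}{41}$ ($u = - \frac{178}{-82} = \left(-178\right) \left(- \frac{1}{82}\right) = \frac{89}{41} \approx 2.1707$)
$M{\left(o,Y \right)} = 10$ ($M{\left(o,Y \right)} = 2 \cdot 5 = 10$)
$- M{\left(u,- (60 - -24) \right)} = \left(-1\right) 10 = -10$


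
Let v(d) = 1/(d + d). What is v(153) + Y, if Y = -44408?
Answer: -13588847/306 ≈ -44408.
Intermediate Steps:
v(d) = 1/(2*d)
v(153) + Y = (½)/153 - 44408 = (½)*(1/153) - 44408 = 1/306 - 44408 = -13588847/306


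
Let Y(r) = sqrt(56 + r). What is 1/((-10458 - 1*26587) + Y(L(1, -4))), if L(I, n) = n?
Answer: -37045/1372331973 - 2*sqrt(13)/1372331973 ≈ -2.6999e-5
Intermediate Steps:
1/((-10458 - 1*26587) + Y(L(1, -4))) = 1/((-10458 - 1*26587) + sqrt(56 - 4)) = 1/((-10458 - 26587) + sqrt(52)) = 1/(-37045 + 2*sqrt(13))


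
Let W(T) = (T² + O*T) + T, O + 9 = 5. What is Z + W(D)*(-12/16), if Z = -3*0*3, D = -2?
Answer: -15/2 ≈ -7.5000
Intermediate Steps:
O = -4 (O = -9 + 5 = -4)
Z = 0 (Z = 0*3 = 0)
W(T) = T² - 3*T (W(T) = (T² - 4*T) + T = T² - 3*T)
Z + W(D)*(-12/16) = 0 + (-2*(-3 - 2))*(-12/16) = 0 + (-2*(-5))*(-12*1/16) = 0 + 10*(-¾) = 0 - 15/2 = -15/2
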